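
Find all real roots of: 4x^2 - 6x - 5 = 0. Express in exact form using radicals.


Using the quadratic formula: x = (-b ± sqrt(b^2 - 4ac)) / (2a)
Here a = 4, b = -6, c = -5
Discriminant = b^2 - 4ac = (-6)^2 - 4(4)(-5) = 36 + 80 = 116
Since discriminant = 116 > 0, there are two real roots.
x = (6 ± 2*sqrt(29)) / 8
Simplifying: x = (3 ± sqrt(29)) / 4
Numerically: x ≈ 2.0963 or x ≈ -0.5963

x = (3 + sqrt(29)) / 4 or x = (3 - sqrt(29)) / 4


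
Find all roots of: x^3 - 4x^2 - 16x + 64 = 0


Let p(x) = x^3 - 4x^2 - 16x + 64. By the rational root theorem (leading coefficient 1), any rational root is an integer divisor of 64: try ±1, ±2, ... in turn.
Test x = 1: value = 45 ≠ 0.
Test x = -1: value = 75 ≠ 0.
Test x = 2: value = 24 ≠ 0.
Test x = -2: value = 72 ≠ 0.
Test x = 4: value = 0 ✓, so (x - 4) is a factor.
Synthetic division by (x - 4): bring down 1; 1(4) - 4 = 0; 0(4) - 16 = -16; (-16)(4) + 64 = 0 → quotient x^2 - 16, remainder 0.
Solve the quadratic x^2 - 16 = 0: discriminant = 0^2 - 4(1)(-16) = 0 + 64 = 64.
sqrt(64) = 8, so x = (0 ± 8)/2: x = 4 or x = -4.
Collecting all roots found:

x = -4, x = 4 (multiplicity 2)


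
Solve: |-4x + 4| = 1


An absolute value equation |expr| = 1 gives two cases:
Case 1: -4x + 4 = 1
  -4x = -3, so x = 3/4
Case 2: -4x + 4 = -1
  -4x = -5, so x = 5/4

x = 3/4, x = 5/4


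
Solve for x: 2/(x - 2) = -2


Multiply both sides by (x - 2): 2 = -2(x - 2)
Distribute: 2 = -2x + 4
-2x = 2 - 4 = -2
x = 1

x = 1


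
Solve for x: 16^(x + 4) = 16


Express both sides with the same base.
16 = 16^1
Since the bases match, equate exponents: x + 4 = 1
So x = 1 - (4) = -3

x = -3


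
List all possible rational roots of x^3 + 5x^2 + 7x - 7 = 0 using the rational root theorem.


Rational root theorem: possible roots are ±p/q where:
  p divides the constant term (-7): p ∈ {1, 7}
  q divides the leading coefficient (1): q ∈ {1}

All possible rational roots: -7, -1, 1, 7

-7, -1, 1, 7


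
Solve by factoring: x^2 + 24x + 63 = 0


We need two numbers that multiply to 63 and add to 24.
Those numbers are 3 and 21 (since 3 * 21 = 63 and 3 + 21 = 24).
So x^2 + 24x + 63 = (x + 3)(x + 21) = 0
Setting each factor to zero: x = -3 or x = -21

x = -21, x = -3


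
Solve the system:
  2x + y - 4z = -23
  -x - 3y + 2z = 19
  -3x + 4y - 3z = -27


Using Cramer's rule. Expand each determinant along the first row.
D  = 2*[(-3)*(-3) - 2*4] - 1*[(-1)*(-3) - 2*(-3)] + (-4)*[(-1)*4 - (-3)*(-3)]
  = 2*(1) - 1*(9) + (-4)*(-13) = 45
Dx = (-23)*[(-3)*(-3) - 2*4] - 1*[19*(-3) - 2*(-27)] + (-4)*[19*4 - (-3)*(-27)]
  = (-23)*(1) - 1*(-3) + (-4)*(-5) = 0
Dy = 2*[19*(-3) - 2*(-27)] - (-23)*[(-1)*(-3) - 2*(-3)] + (-4)*[(-1)*(-27) - 19*(-3)]
  = 2*(-3) - (-23)*(9) + (-4)*(84) = -135
Dz = 2*[(-3)*(-27) - 19*4] - 1*[(-1)*(-27) - 19*(-3)] + (-23)*[(-1)*4 - (-3)*(-3)]
  = 2*(5) - 1*(84) + (-23)*(-13) = 225
x = Dx/D = 0/45 = 0, y = Dy/D = -135/45 = -3, z = Dz/D = 225/45 = 5
Check eq1: (2)(0) + (1)(-3) + (-4)(5) = -23 = -23 ✓
Check eq2: (-1)(0) + (-3)(-3) + (2)(5) = 19 = 19 ✓
Check eq3: (-3)(0) + (4)(-3) + (-3)(5) = -27 = -27 ✓

x = 0, y = -3, z = 5


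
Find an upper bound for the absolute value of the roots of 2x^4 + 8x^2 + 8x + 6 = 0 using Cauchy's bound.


Cauchy's bound: all roots r satisfy |r| <= 1 + max(|a_i/a_n|) for i = 0,...,n-1
where a_n is the leading coefficient.

Coefficients: [2, 0, 8, 8, 6]
Leading coefficient a_n = 2
Ratios |a_i/a_n|: 0, 4, 4, 3
Maximum ratio: 4
Cauchy's bound: |r| <= 1 + 4 = 5

Upper bound = 5


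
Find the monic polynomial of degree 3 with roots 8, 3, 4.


A monic polynomial with roots 8, 3, 4 is:
p(x) = (x - 8)(x - 3)(x - 4)
After multiplying by (x - 8): x - 8
After multiplying by (x - 3): x^2 - 11x + 24
After multiplying by (x - 4): x^3 - 15x^2 + 68x - 96

x^3 - 15x^2 + 68x - 96


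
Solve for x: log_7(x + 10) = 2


Convert to exponential form: x + 10 = 7^2 = 49
x = 49 - 10 = 39
Check: log_7(39 + 10) = log_7(49) = log_7(49) = 2 ✓

x = 39


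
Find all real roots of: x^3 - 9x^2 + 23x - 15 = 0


Let p(x) = x^3 - 9x^2 + 23x - 15. By the rational root theorem (leading coefficient 1), any rational root is an integer divisor of 15: try ±1, ±2, ... in turn.
Test x = 1: value = 0 ✓, so (x - 1) is a factor.
Synthetic division by (x - 1): bring down 1; 1(1) - 9 = -8; (-8)(1) + 23 = 15; 15(1) - 15 = 0 → quotient x^2 - 8x + 15, remainder 0.
Solve the quadratic x^2 - 8x + 15 = 0: discriminant = (-8)^2 - 4(1)(15) = 64 - 60 = 4.
sqrt(4) = 2, so x = (8 ± 2)/2: x = 5 or x = 3.

x = 1, x = 3, x = 5


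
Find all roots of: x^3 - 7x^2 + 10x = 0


The constant term is 0, so x = 0 is a root. Factor out x:
  x^2 - 7x + 10 = 0
Solve the quadratic x^2 - 7x + 10 = 0: discriminant = (-7)^2 - 4(1)(10) = 49 - 40 = 9.
sqrt(9) = 3, so x = (7 ± 3)/2: x = 5 or x = 2.
Collecting all roots found:

x = 0, x = 2, x = 5


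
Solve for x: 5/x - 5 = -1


Subtract -5 from both sides: 5/x = 4
Multiply both sides by x: 5 = 4 * x
Divide by 4: x = 5/4

x = 5/4


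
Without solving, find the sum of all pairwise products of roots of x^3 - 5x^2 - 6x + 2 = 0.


By Vieta's formulas for x^3 + bx^2 + cx + d = 0:
  r1 + r2 + r3 = -b/a = 5
  r1*r2 + r1*r3 + r2*r3 = c/a = -6
  r1*r2*r3 = -d/a = -2


Sum of pairwise products = -6


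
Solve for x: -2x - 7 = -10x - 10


Starting with: -2x - 7 = -10x - 10
Move all x terms to left: (-2 + 10)x = -10 + 7
Simplify: 8x = -3
Divide both sides by 8: x = -3/8

x = -3/8


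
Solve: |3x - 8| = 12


An absolute value equation |expr| = 12 gives two cases:
Case 1: 3x - 8 = 12
  3x = 20, so x = 20/3
Case 2: 3x - 8 = -12
  3x = -4, so x = -4/3

x = -4/3, x = 20/3


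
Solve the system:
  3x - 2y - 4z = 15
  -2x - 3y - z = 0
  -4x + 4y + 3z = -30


Using Cramer's rule. Expand each determinant along the first row.
D  = 3*[(-3)*3 - (-1)*4] - (-2)*[(-2)*3 - (-1)*(-4)] + (-4)*[(-2)*4 - (-3)*(-4)]
  = 3*(-5) - (-2)*(-10) + (-4)*(-20) = 45
Dx = 15*[(-3)*3 - (-1)*4] - (-2)*[0*3 - (-1)*(-30)] + (-4)*[0*4 - (-3)*(-30)]
  = 15*(-5) - (-2)*(-30) + (-4)*(-90) = 225
Dy = 3*[0*3 - (-1)*(-30)] - 15*[(-2)*3 - (-1)*(-4)] + (-4)*[(-2)*(-30) - 0*(-4)]
  = 3*(-30) - 15*(-10) + (-4)*(60) = -180
Dz = 3*[(-3)*(-30) - 0*4] - (-2)*[(-2)*(-30) - 0*(-4)] + 15*[(-2)*4 - (-3)*(-4)]
  = 3*(90) - (-2)*(60) + 15*(-20) = 90
x = Dx/D = 225/45 = 5, y = Dy/D = -180/45 = -4, z = Dz/D = 90/45 = 2
Check eq1: (3)(5) + (-2)(-4) + (-4)(2) = 15 = 15 ✓
Check eq2: (-2)(5) + (-3)(-4) + (-1)(2) = 0 = 0 ✓
Check eq3: (-4)(5) + (4)(-4) + (3)(2) = -30 = -30 ✓

x = 5, y = -4, z = 2


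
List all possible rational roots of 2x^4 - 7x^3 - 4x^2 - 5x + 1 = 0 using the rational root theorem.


Rational root theorem: possible roots are ±p/q where:
  p divides the constant term (1): p ∈ {1}
  q divides the leading coefficient (2): q ∈ {1, 2}

All possible rational roots: -1, -1/2, 1/2, 1

-1, -1/2, 1/2, 1


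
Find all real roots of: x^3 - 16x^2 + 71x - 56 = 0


Let p(x) = x^3 - 16x^2 + 71x - 56. By the rational root theorem (leading coefficient 1), any rational root is an integer divisor of 56: try ±1, ±2, ... in turn.
Test x = 1: value = 0 ✓, so (x - 1) is a factor.
Synthetic division by (x - 1): bring down 1; 1(1) - 16 = -15; (-15)(1) + 71 = 56; 56(1) - 56 = 0 → quotient x^2 - 15x + 56, remainder 0.
Solve the quadratic x^2 - 15x + 56 = 0: discriminant = (-15)^2 - 4(1)(56) = 225 - 224 = 1.
sqrt(1) = 1, so x = (15 ± 1)/2: x = 8 or x = 7.

x = 1, x = 7, x = 8


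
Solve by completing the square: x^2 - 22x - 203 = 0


Start: x^2 - 22x - 203 = 0
Move constant: x^2 - 22x = 203
Half of -22 is -11, squared is 121
Add 121 to both sides: x^2 - 22x + 121 = 324
(x - 11)^2 = 324
x - 11 = ±18
x = 11 + 18 = 29 or x = 11 - 18 = -7

x = -7, x = 29


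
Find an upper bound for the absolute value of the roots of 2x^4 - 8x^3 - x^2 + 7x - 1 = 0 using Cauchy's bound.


Cauchy's bound: all roots r satisfy |r| <= 1 + max(|a_i/a_n|) for i = 0,...,n-1
where a_n is the leading coefficient.

Coefficients: [2, -8, -1, 7, -1]
Leading coefficient a_n = 2
Ratios |a_i/a_n|: 4, 1/2, 7/2, 1/2
Maximum ratio: 4
Cauchy's bound: |r| <= 1 + 4 = 5

Upper bound = 5


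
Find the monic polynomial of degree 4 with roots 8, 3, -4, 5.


A monic polynomial with roots 8, 3, -4, 5 is:
p(x) = (x - 8)(x - 3)(x + 4)(x - 5)
After multiplying by (x - 8): x - 8
After multiplying by (x - 3): x^2 - 11x + 24
After multiplying by (x + 4): x^3 - 7x^2 - 20x + 96
After multiplying by (x - 5): x^4 - 12x^3 + 15x^2 + 196x - 480

x^4 - 12x^3 + 15x^2 + 196x - 480


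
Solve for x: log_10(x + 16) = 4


Convert to exponential form: x + 16 = 10^4 = 10000
x = 10000 - 16 = 9984
Check: log_10(9984 + 16) = log_10(10000) = log_10(10000) = 4 ✓

x = 9984


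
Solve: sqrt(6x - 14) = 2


Square both sides: 6x - 14 = 2^2 = 4
6x = 4 + 14 = 18
x = 3
Check: sqrt(6*3 - 14) = sqrt(4) = 2 ✓

x = 3


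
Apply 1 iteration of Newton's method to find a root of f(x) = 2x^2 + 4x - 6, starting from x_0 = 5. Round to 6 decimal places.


Newton's method: x_(n+1) = x_n - f(x_n)/f'(x_n)
f(x) = 2x^2 + 4x - 6
f'(x) = 4x + 4

Iteration 1:
  f(5.000000) = 64.000000
  f'(5.000000) = 24.000000
  x_1 = 5.000000 - (64.000000)/(24.000000) = 2.333333

x_1 = 2.333333


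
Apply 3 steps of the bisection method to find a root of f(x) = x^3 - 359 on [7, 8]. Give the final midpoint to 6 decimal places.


f(x) = x^3 - 359
f(7) = -16 < 0
f(8) = 153 > 0

Step 1: midpoint = (7.000000 + 8.000000)/2 = 7.500000
  f(7.500000) = 62.875000
  f(mid) > 0, so root is in [7.000000, 7.500000]

Step 2: midpoint = (7.000000 + 7.500000)/2 = 7.250000
  f(7.250000) = 22.078125
  f(mid) > 0, so root is in [7.000000, 7.250000]

Step 3: midpoint = (7.000000 + 7.250000)/2 = 7.125000
  f(7.125000) = 2.705078
  f(mid) > 0, so root is in [7.000000, 7.125000]

midpoint = 7.125000


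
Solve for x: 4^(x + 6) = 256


Express both sides with the same base.
256 = 4^4
Since the bases match, equate exponents: x + 6 = 4
So x = 4 - (6) = -2

x = -2


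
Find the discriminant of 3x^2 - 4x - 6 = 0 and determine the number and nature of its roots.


For ax^2 + bx + c = 0, discriminant D = b^2 - 4ac
Here a = 3, b = -4, c = -6
D = (-4)^2 - 4(3)(-6) = 16 + 72 = 88

D = 88 > 0 but not a perfect square
The equation has 2 distinct real irrational roots.

Discriminant = 88, 2 distinct real irrational roots


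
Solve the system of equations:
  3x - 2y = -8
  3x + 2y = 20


Using Cramer's rule:
Determinant D = (3)(2) - (3)(-2) = 6 + 6 = 12
Dx = (-8)(2) - (20)(-2) = -16 + 40 = 24
Dy = (3)(20) - (3)(-8) = 60 + 24 = 84
x = Dx/D = 24/12 = 2
y = Dy/D = 84/12 = 7

x = 2, y = 7


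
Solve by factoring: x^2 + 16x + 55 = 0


We need two numbers that multiply to 55 and add to 16.
Those numbers are 5 and 11 (since 5 * 11 = 55 and 5 + 11 = 16).
So x^2 + 16x + 55 = (x + 5)(x + 11) = 0
Setting each factor to zero: x = -5 or x = -11

x = -11, x = -5


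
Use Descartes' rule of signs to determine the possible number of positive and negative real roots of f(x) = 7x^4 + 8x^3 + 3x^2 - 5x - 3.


Descartes' rule of signs:

For positive roots, count sign changes in f(x) = 7x^4 + 8x^3 + 3x^2 - 5x - 3:
Signs of coefficients: +, +, +, -, -
Number of sign changes: 1
Possible positive real roots: 1

For negative roots, examine f(-x) = 7x^4 - 8x^3 + 3x^2 + 5x - 3:
Signs of coefficients: +, -, +, +, -
Number of sign changes: 3
Possible negative real roots: 3, 1

Positive roots: 1; Negative roots: 3 or 1


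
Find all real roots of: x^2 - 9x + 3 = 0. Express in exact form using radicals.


Using the quadratic formula: x = (-b ± sqrt(b^2 - 4ac)) / (2a)
Here a = 1, b = -9, c = 3
Discriminant = b^2 - 4ac = (-9)^2 - 4(1)(3) = 81 - 12 = 69
Since discriminant = 69 > 0, there are two real roots.
x = (9 ± sqrt(69)) / 2
Numerically: x ≈ 8.6533 or x ≈ 0.3467

x = (9 + sqrt(69)) / 2 or x = (9 - sqrt(69)) / 2


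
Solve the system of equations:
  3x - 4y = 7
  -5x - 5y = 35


Using Cramer's rule:
Determinant D = (3)(-5) - (-5)(-4) = -15 - 20 = -35
Dx = (7)(-5) - (35)(-4) = -35 + 140 = 105
Dy = (3)(35) - (-5)(7) = 105 + 35 = 140
x = Dx/D = 105/-35 = -3
y = Dy/D = 140/-35 = -4

x = -3, y = -4


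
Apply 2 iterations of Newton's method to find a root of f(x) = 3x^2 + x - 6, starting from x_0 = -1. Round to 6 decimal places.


Newton's method: x_(n+1) = x_n - f(x_n)/f'(x_n)
f(x) = 3x^2 + x - 6
f'(x) = 6x + 1

Iteration 1:
  f(-1.000000) = -4.000000
  f'(-1.000000) = -5.000000
  x_1 = -1.000000 - (-4.000000)/(-5.000000) = -1.800000

Iteration 2:
  f(-1.800000) = 1.920000
  f'(-1.800000) = -9.800000
  x_2 = -1.800000 - (1.920000)/(-9.800000) = -1.604082

x_2 = -1.604082


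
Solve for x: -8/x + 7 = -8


Subtract 7 from both sides: -8/x = -15
Multiply both sides by x: -8 = -15 * x
Divide by -15: x = 8/15

x = 8/15


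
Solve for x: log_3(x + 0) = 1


Convert to exponential form: x + 0 = 3^1 = 3
x = 3 - 0 = 3
Check: log_3(3 + 0) = log_3(3) = log_3(3) = 1 ✓

x = 3


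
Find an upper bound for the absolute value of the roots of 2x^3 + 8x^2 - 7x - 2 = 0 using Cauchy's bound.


Cauchy's bound: all roots r satisfy |r| <= 1 + max(|a_i/a_n|) for i = 0,...,n-1
where a_n is the leading coefficient.

Coefficients: [2, 8, -7, -2]
Leading coefficient a_n = 2
Ratios |a_i/a_n|: 4, 7/2, 1
Maximum ratio: 4
Cauchy's bound: |r| <= 1 + 4 = 5

Upper bound = 5


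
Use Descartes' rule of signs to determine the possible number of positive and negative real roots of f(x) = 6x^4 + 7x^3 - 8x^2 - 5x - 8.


Descartes' rule of signs:

For positive roots, count sign changes in f(x) = 6x^4 + 7x^3 - 8x^2 - 5x - 8:
Signs of coefficients: +, +, -, -, -
Number of sign changes: 1
Possible positive real roots: 1

For negative roots, examine f(-x) = 6x^4 - 7x^3 - 8x^2 + 5x - 8:
Signs of coefficients: +, -, -, +, -
Number of sign changes: 3
Possible negative real roots: 3, 1

Positive roots: 1; Negative roots: 3 or 1


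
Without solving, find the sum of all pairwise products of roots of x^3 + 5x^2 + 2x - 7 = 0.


By Vieta's formulas for x^3 + bx^2 + cx + d = 0:
  r1 + r2 + r3 = -b/a = -5
  r1*r2 + r1*r3 + r2*r3 = c/a = 2
  r1*r2*r3 = -d/a = 7


Sum of pairwise products = 2


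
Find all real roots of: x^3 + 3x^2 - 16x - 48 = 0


Let p(x) = x^3 + 3x^2 - 16x - 48. By the rational root theorem (leading coefficient 1), any rational root is an integer divisor of 48: try ±1, ±2, ... in turn.
Test x = 1: value = -60 ≠ 0.
Test x = -1: value = -30 ≠ 0.
Test x = 2: value = -60 ≠ 0.
Test x = -2: value = -12 ≠ 0.
Test x = 3: value = -42 ≠ 0.
Test x = -3: value = 0 ✓, so (x + 3) is a factor.
Synthetic division by (x + 3): bring down 1; 1(-3) + 3 = 0; 0(-3) - 16 = -16; (-16)(-3) - 48 = 0 → quotient x^2 - 16, remainder 0.
Solve the quadratic x^2 - 16 = 0: discriminant = 0^2 - 4(1)(-16) = 0 + 64 = 64.
sqrt(64) = 8, so x = (0 ± 8)/2: x = 4 or x = -4.

x = -4, x = -3, x = 4


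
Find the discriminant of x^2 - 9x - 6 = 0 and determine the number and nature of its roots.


For ax^2 + bx + c = 0, discriminant D = b^2 - 4ac
Here a = 1, b = -9, c = -6
D = (-9)^2 - 4(1)(-6) = 81 + 24 = 105

D = 105 > 0 but not a perfect square
The equation has 2 distinct real irrational roots.

Discriminant = 105, 2 distinct real irrational roots


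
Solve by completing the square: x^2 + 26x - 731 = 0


Start: x^2 + 26x - 731 = 0
Move constant: x^2 + 26x = 731
Half of 26 is 13, squared is 169
Add 169 to both sides: x^2 + 26x + 169 = 900
(x + 13)^2 = 900
x + 13 = ±30
x = -13 + 30 = 17 or x = -13 - 30 = -43

x = -43, x = 17


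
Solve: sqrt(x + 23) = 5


Square both sides: x + 23 = 5^2 = 25
x = 25 - 23 = 2
x = 2
Check: sqrt(1*2 + 23) = sqrt(25) = 5 ✓

x = 2


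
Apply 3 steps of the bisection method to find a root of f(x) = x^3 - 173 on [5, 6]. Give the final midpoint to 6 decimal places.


f(x) = x^3 - 173
f(5) = -48 < 0
f(6) = 43 > 0

Step 1: midpoint = (5.000000 + 6.000000)/2 = 5.500000
  f(5.500000) = -6.625000
  f(mid) < 0, so root is in [5.500000, 6.000000]

Step 2: midpoint = (5.500000 + 6.000000)/2 = 5.750000
  f(5.750000) = 17.109375
  f(mid) > 0, so root is in [5.500000, 5.750000]

Step 3: midpoint = (5.500000 + 5.750000)/2 = 5.625000
  f(5.625000) = 4.978516
  f(mid) > 0, so root is in [5.500000, 5.625000]

midpoint = 5.625000


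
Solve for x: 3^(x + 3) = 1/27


Express both sides with the same base.
1/27 = 3^(-3)
Since the bases match, equate exponents: x + 3 = -3
So x = -3 - (3) = -6

x = -6


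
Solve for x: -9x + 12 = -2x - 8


Starting with: -9x + 12 = -2x - 8
Move all x terms to left: (-9 + 2)x = -8 - 12
Simplify: -7x = -20
Divide both sides by -7: x = 20/7

x = 20/7


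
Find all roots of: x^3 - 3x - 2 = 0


Let p(x) = x^3 - 3x - 2. By the rational root theorem (leading coefficient 1), any rational root is an integer divisor of 2: try ±1, ±2, ... in turn.
Test x = 1: value = -4 ≠ 0.
Test x = -1: value = 0 ✓, so (x + 1) is a factor.
Synthetic division by (x + 1): bring down 1; 1(-1) + 0 = -1; (-1)(-1) - 3 = -2; (-2)(-1) - 2 = 0 → quotient x^2 - x - 2, remainder 0.
Solve the quadratic x^2 - x - 2 = 0: discriminant = (-1)^2 - 4(1)(-2) = 1 + 8 = 9.
sqrt(9) = 3, so x = (1 ± 3)/2: x = 2 or x = -1.
Collecting all roots found:

x = -1 (multiplicity 2), x = 2


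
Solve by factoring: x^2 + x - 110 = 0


We need two numbers that multiply to -110 and add to 1.
Those numbers are -10 and 11 (since (-10) * 11 = -110 and (-10) + 11 = 1).
So x^2 + x - 110 = (x - 10)(x + 11) = 0
Setting each factor to zero: x = 10 or x = -11

x = -11, x = 10


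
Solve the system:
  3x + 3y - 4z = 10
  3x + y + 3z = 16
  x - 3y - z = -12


Using Cramer's rule. Expand each determinant along the first row.
D  = 3*[1*(-1) - 3*(-3)] - 3*[3*(-1) - 3*1] + (-4)*[3*(-3) - 1*1]
  = 3*(8) - 3*(-6) + (-4)*(-10) = 82
Dx = 10*[1*(-1) - 3*(-3)] - 3*[16*(-1) - 3*(-12)] + (-4)*[16*(-3) - 1*(-12)]
  = 10*(8) - 3*(20) + (-4)*(-36) = 164
Dy = 3*[16*(-1) - 3*(-12)] - 10*[3*(-1) - 3*1] + (-4)*[3*(-12) - 16*1]
  = 3*(20) - 10*(-6) + (-4)*(-52) = 328
Dz = 3*[1*(-12) - 16*(-3)] - 3*[3*(-12) - 16*1] + 10*[3*(-3) - 1*1]
  = 3*(36) - 3*(-52) + 10*(-10) = 164
x = Dx/D = 164/82 = 2, y = Dy/D = 328/82 = 4, z = Dz/D = 164/82 = 2
Check eq1: (3)(2) + (3)(4) + (-4)(2) = 10 = 10 ✓
Check eq2: (3)(2) + (1)(4) + (3)(2) = 16 = 16 ✓
Check eq3: (1)(2) + (-3)(4) + (-1)(2) = -12 = -12 ✓

x = 2, y = 4, z = 2


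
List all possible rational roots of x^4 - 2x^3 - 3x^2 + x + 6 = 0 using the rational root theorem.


Rational root theorem: possible roots are ±p/q where:
  p divides the constant term (6): p ∈ {1, 2, 3, 6}
  q divides the leading coefficient (1): q ∈ {1}

All possible rational roots: -6, -3, -2, -1, 1, 2, 3, 6

-6, -3, -2, -1, 1, 2, 3, 6


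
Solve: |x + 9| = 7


An absolute value equation |expr| = 7 gives two cases:
Case 1: x + 9 = 7
  x = -2, so x = -2
Case 2: x + 9 = -7
  x = -16, so x = -16

x = -16, x = -2


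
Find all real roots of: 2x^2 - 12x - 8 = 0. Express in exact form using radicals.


Using the quadratic formula: x = (-b ± sqrt(b^2 - 4ac)) / (2a)
Here a = 2, b = -12, c = -8
Discriminant = b^2 - 4ac = (-12)^2 - 4(2)(-8) = 144 + 64 = 208
Since discriminant = 208 > 0, there are two real roots.
x = (12 ± 4*sqrt(13)) / 4
Simplifying: x = 3 ± sqrt(13)
Numerically: x ≈ 6.6056 or x ≈ -0.6056

x = 3 + sqrt(13) or x = 3 - sqrt(13)


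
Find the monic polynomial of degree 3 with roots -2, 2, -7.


A monic polynomial with roots -2, 2, -7 is:
p(x) = (x + 2)(x - 2)(x + 7)
After multiplying by (x + 2): x + 2
After multiplying by (x - 2): x^2 - 4
After multiplying by (x + 7): x^3 + 7x^2 - 4x - 28

x^3 + 7x^2 - 4x - 28


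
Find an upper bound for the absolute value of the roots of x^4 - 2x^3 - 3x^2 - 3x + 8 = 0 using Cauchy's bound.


Cauchy's bound: all roots r satisfy |r| <= 1 + max(|a_i/a_n|) for i = 0,...,n-1
where a_n is the leading coefficient.

Coefficients: [1, -2, -3, -3, 8]
Leading coefficient a_n = 1
Ratios |a_i/a_n|: 2, 3, 3, 8
Maximum ratio: 8
Cauchy's bound: |r| <= 1 + 8 = 9

Upper bound = 9


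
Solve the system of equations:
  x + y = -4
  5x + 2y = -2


Using Cramer's rule:
Determinant D = (1)(2) - (5)(1) = 2 - 5 = -3
Dx = (-4)(2) - (-2)(1) = -8 + 2 = -6
Dy = (1)(-2) - (5)(-4) = -2 + 20 = 18
x = Dx/D = -6/-3 = 2
y = Dy/D = 18/-3 = -6

x = 2, y = -6


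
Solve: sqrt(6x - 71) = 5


Square both sides: 6x - 71 = 5^2 = 25
6x = 25 + 71 = 96
x = 16
Check: sqrt(6*16 - 71) = sqrt(25) = 5 ✓

x = 16


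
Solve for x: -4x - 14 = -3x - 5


Starting with: -4x - 14 = -3x - 5
Move all x terms to left: (-4 + 3)x = -5 + 14
Simplify: -x = 9
Divide both sides by -1: x = -9

x = -9


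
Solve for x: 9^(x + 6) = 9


Express both sides with the same base.
9 = 9^1
Since the bases match, equate exponents: x + 6 = 1
So x = 1 - (6) = -5

x = -5


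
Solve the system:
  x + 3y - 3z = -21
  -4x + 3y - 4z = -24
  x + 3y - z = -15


Using Cramer's rule. Expand each determinant along the first row.
D  = 1*[3*(-1) - (-4)*3] - 3*[(-4)*(-1) - (-4)*1] + (-3)*[(-4)*3 - 3*1]
  = 1*(9) - 3*(8) + (-3)*(-15) = 30
Dx = (-21)*[3*(-1) - (-4)*3] - 3*[(-24)*(-1) - (-4)*(-15)] + (-3)*[(-24)*3 - 3*(-15)]
  = (-21)*(9) - 3*(-36) + (-3)*(-27) = 0
Dy = 1*[(-24)*(-1) - (-4)*(-15)] - (-21)*[(-4)*(-1) - (-4)*1] + (-3)*[(-4)*(-15) - (-24)*1]
  = 1*(-36) - (-21)*(8) + (-3)*(84) = -120
Dz = 1*[3*(-15) - (-24)*3] - 3*[(-4)*(-15) - (-24)*1] + (-21)*[(-4)*3 - 3*1]
  = 1*(27) - 3*(84) + (-21)*(-15) = 90
x = Dx/D = 0/30 = 0, y = Dy/D = -120/30 = -4, z = Dz/D = 90/30 = 3
Check eq1: (1)(0) + (3)(-4) + (-3)(3) = -21 = -21 ✓
Check eq2: (-4)(0) + (3)(-4) + (-4)(3) = -24 = -24 ✓
Check eq3: (1)(0) + (3)(-4) + (-1)(3) = -15 = -15 ✓

x = 0, y = -4, z = 3


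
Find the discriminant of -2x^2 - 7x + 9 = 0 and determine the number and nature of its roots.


For ax^2 + bx + c = 0, discriminant D = b^2 - 4ac
Here a = -2, b = -7, c = 9
D = (-7)^2 - 4(-2)(9) = 49 + 72 = 121

D = 121 > 0 and is a perfect square (sqrt = 11)
The equation has 2 distinct real rational roots.

Discriminant = 121, 2 distinct real rational roots


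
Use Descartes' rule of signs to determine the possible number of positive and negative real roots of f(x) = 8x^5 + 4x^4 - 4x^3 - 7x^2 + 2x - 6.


Descartes' rule of signs:

For positive roots, count sign changes in f(x) = 8x^5 + 4x^4 - 4x^3 - 7x^2 + 2x - 6:
Signs of coefficients: +, +, -, -, +, -
Number of sign changes: 3
Possible positive real roots: 3, 1

For negative roots, examine f(-x) = -8x^5 + 4x^4 + 4x^3 - 7x^2 - 2x - 6:
Signs of coefficients: -, +, +, -, -, -
Number of sign changes: 2
Possible negative real roots: 2, 0

Positive roots: 3 or 1; Negative roots: 2 or 0


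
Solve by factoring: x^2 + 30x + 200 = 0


We need two numbers that multiply to 200 and add to 30.
Those numbers are 10 and 20 (since 10 * 20 = 200 and 10 + 20 = 30).
So x^2 + 30x + 200 = (x + 10)(x + 20) = 0
Setting each factor to zero: x = -10 or x = -20

x = -20, x = -10


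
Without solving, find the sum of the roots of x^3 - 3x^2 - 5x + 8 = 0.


By Vieta's formulas for x^3 + bx^2 + cx + d = 0:
  r1 + r2 + r3 = -b/a = 3
  r1*r2 + r1*r3 + r2*r3 = c/a = -5
  r1*r2*r3 = -d/a = -8


Sum = 3


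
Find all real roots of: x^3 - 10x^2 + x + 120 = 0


Let p(x) = x^3 - 10x^2 + x + 120. By the rational root theorem (leading coefficient 1), any rational root is an integer divisor of 120: try ±1, ±2, ... in turn.
Test x = 1: value = 112 ≠ 0.
Test x = -1: value = 108 ≠ 0.
Test x = 2: value = 90 ≠ 0.
Test x = -2: value = 70 ≠ 0.
Test x = 3: value = 60 ≠ 0.
Test x = -3: value = 0 ✓, so (x + 3) is a factor.
Synthetic division by (x + 3): bring down 1; 1(-3) - 10 = -13; (-13)(-3) + 1 = 40; 40(-3) + 120 = 0 → quotient x^2 - 13x + 40, remainder 0.
Solve the quadratic x^2 - 13x + 40 = 0: discriminant = (-13)^2 - 4(1)(40) = 169 - 160 = 9.
sqrt(9) = 3, so x = (13 ± 3)/2: x = 8 or x = 5.

x = -3, x = 5, x = 8


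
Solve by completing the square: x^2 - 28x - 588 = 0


Start: x^2 - 28x - 588 = 0
Move constant: x^2 - 28x = 588
Half of -28 is -14, squared is 196
Add 196 to both sides: x^2 - 28x + 196 = 784
(x - 14)^2 = 784
x - 14 = ±28
x = 14 + 28 = 42 or x = 14 - 28 = -14

x = -14, x = 42


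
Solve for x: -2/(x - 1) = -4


Multiply both sides by (x - 1): -2 = -4(x - 1)
Distribute: -2 = -4x + 4
-4x = -2 - 4 = -6
x = 3/2

x = 3/2


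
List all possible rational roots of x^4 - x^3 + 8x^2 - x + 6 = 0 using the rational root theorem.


Rational root theorem: possible roots are ±p/q where:
  p divides the constant term (6): p ∈ {1, 2, 3, 6}
  q divides the leading coefficient (1): q ∈ {1}

All possible rational roots: -6, -3, -2, -1, 1, 2, 3, 6

-6, -3, -2, -1, 1, 2, 3, 6


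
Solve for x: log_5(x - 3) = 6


Convert to exponential form: x - 3 = 5^6 = 15625
x = 15625 + 3 = 15628
Check: log_5(15628 - 3) = log_5(15625) = log_5(15625) = 6 ✓

x = 15628


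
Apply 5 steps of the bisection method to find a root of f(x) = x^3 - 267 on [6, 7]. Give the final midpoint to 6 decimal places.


f(x) = x^3 - 267
f(6) = -51 < 0
f(7) = 76 > 0

Step 1: midpoint = (6.000000 + 7.000000)/2 = 6.500000
  f(6.500000) = 7.625000
  f(mid) > 0, so root is in [6.000000, 6.500000]

Step 2: midpoint = (6.000000 + 6.500000)/2 = 6.250000
  f(6.250000) = -22.859375
  f(mid) < 0, so root is in [6.250000, 6.500000]

Step 3: midpoint = (6.250000 + 6.500000)/2 = 6.375000
  f(6.375000) = -7.916016
  f(mid) < 0, so root is in [6.375000, 6.500000]

Step 4: midpoint = (6.375000 + 6.500000)/2 = 6.437500
  f(6.437500) = -0.220947
  f(mid) < 0, so root is in [6.437500, 6.500000]

Step 5: midpoint = (6.437500 + 6.500000)/2 = 6.468750
  f(6.468750) = 3.683075
  f(mid) > 0, so root is in [6.437500, 6.468750]

midpoint = 6.468750


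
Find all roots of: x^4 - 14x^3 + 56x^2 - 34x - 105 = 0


Let p(x) = x^4 - 14x^3 + 56x^2 - 34x - 105. By the rational root theorem (leading coefficient 1), any rational root is an integer divisor of 105: try ±1, ±2, ... in turn.
Test x = 1: value = -96 ≠ 0.
Test x = -1: value = 0 ✓, so (x + 1) is a factor.
Synthetic division by (x + 1): bring down 1; 1(-1) - 14 = -15; (-15)(-1) + 56 = 71; 71(-1) - 34 = -105; (-105)(-1) - 105 = 0 → quotient x^3 - 15x^2 + 71x - 105, remainder 0.
Continue with the quotient x^3 - 15x^2 + 71x - 105 (candidates must divide 105; re-test x = -1 first in case it repeats).
Test x = -1: value = -192 ≠ 0.
Test x = 3: value = 0 ✓, so (x - 3) is a factor.
Synthetic division by (x - 3): bring down 1; 1(3) - 15 = -12; (-12)(3) + 71 = 35; 35(3) - 105 = 0 → quotient x^2 - 12x + 35, remainder 0.
Solve the quadratic x^2 - 12x + 35 = 0: discriminant = (-12)^2 - 4(1)(35) = 144 - 140 = 4.
sqrt(4) = 2, so x = (12 ± 2)/2: x = 7 or x = 5.
Collecting all roots found:

x = -1, x = 3, x = 5, x = 7


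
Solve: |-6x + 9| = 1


An absolute value equation |expr| = 1 gives two cases:
Case 1: -6x + 9 = 1
  -6x = -8, so x = 4/3
Case 2: -6x + 9 = -1
  -6x = -10, so x = 5/3

x = 4/3, x = 5/3


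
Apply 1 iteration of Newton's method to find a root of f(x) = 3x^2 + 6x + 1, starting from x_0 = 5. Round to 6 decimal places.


Newton's method: x_(n+1) = x_n - f(x_n)/f'(x_n)
f(x) = 3x^2 + 6x + 1
f'(x) = 6x + 6

Iteration 1:
  f(5.000000) = 106.000000
  f'(5.000000) = 36.000000
  x_1 = 5.000000 - (106.000000)/(36.000000) = 2.055556

x_1 = 2.055556


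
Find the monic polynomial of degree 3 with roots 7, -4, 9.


A monic polynomial with roots 7, -4, 9 is:
p(x) = (x - 7)(x + 4)(x - 9)
After multiplying by (x - 7): x - 7
After multiplying by (x + 4): x^2 - 3x - 28
After multiplying by (x - 9): x^3 - 12x^2 - x + 252

x^3 - 12x^2 - x + 252


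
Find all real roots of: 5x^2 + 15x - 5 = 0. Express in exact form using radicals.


Using the quadratic formula: x = (-b ± sqrt(b^2 - 4ac)) / (2a)
Here a = 5, b = 15, c = -5
Discriminant = b^2 - 4ac = 15^2 - 4(5)(-5) = 225 + 100 = 325
Since discriminant = 325 > 0, there are two real roots.
x = (-15 ± 5*sqrt(13)) / 10
Simplifying: x = (-3 ± sqrt(13)) / 2
Numerically: x ≈ 0.3028 or x ≈ -3.3028

x = (-3 + sqrt(13)) / 2 or x = (-3 - sqrt(13)) / 2


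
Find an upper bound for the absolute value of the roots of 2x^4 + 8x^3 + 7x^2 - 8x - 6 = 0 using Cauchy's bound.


Cauchy's bound: all roots r satisfy |r| <= 1 + max(|a_i/a_n|) for i = 0,...,n-1
where a_n is the leading coefficient.

Coefficients: [2, 8, 7, -8, -6]
Leading coefficient a_n = 2
Ratios |a_i/a_n|: 4, 7/2, 4, 3
Maximum ratio: 4
Cauchy's bound: |r| <= 1 + 4 = 5

Upper bound = 5


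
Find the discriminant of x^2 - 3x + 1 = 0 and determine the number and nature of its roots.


For ax^2 + bx + c = 0, discriminant D = b^2 - 4ac
Here a = 1, b = -3, c = 1
D = (-3)^2 - 4(1)(1) = 9 - 4 = 5

D = 5 > 0 but not a perfect square
The equation has 2 distinct real irrational roots.

Discriminant = 5, 2 distinct real irrational roots


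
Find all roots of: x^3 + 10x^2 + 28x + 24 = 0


Let p(x) = x^3 + 10x^2 + 28x + 24. By the rational root theorem (leading coefficient 1), any rational root is an integer divisor of 24: try ±1, ±2, ... in turn.
Test x = 1: value = 63 ≠ 0.
Test x = -1: value = 5 ≠ 0.
Test x = 2: value = 128 ≠ 0.
Test x = -2: value = 0 ✓, so (x + 2) is a factor.
Synthetic division by (x + 2): bring down 1; 1(-2) + 10 = 8; 8(-2) + 28 = 12; 12(-2) + 24 = 0 → quotient x^2 + 8x + 12, remainder 0.
Solve the quadratic x^2 + 8x + 12 = 0: discriminant = 8^2 - 4(1)(12) = 64 - 48 = 16.
sqrt(16) = 4, so x = (-8 ± 4)/2: x = -2 or x = -6.
Collecting all roots found:

x = -6, x = -2 (multiplicity 2)


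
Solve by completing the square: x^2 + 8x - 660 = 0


Start: x^2 + 8x - 660 = 0
Move constant: x^2 + 8x = 660
Half of 8 is 4, squared is 16
Add 16 to both sides: x^2 + 8x + 16 = 676
(x + 4)^2 = 676
x + 4 = ±26
x = -4 + 26 = 22 or x = -4 - 26 = -30

x = -30, x = 22


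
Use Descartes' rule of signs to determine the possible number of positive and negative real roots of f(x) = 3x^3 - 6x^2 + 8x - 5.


Descartes' rule of signs:

For positive roots, count sign changes in f(x) = 3x^3 - 6x^2 + 8x - 5:
Signs of coefficients: +, -, +, -
Number of sign changes: 3
Possible positive real roots: 3, 1

For negative roots, examine f(-x) = -3x^3 - 6x^2 - 8x - 5:
Signs of coefficients: -, -, -, -
Number of sign changes: 0
Possible negative real roots: 0

Positive roots: 3 or 1; Negative roots: 0


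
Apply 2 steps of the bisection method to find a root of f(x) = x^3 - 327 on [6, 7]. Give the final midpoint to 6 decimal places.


f(x) = x^3 - 327
f(6) = -111 < 0
f(7) = 16 > 0

Step 1: midpoint = (6.000000 + 7.000000)/2 = 6.500000
  f(6.500000) = -52.375000
  f(mid) < 0, so root is in [6.500000, 7.000000]

Step 2: midpoint = (6.500000 + 7.000000)/2 = 6.750000
  f(6.750000) = -19.453125
  f(mid) < 0, so root is in [6.750000, 7.000000]

midpoint = 6.750000


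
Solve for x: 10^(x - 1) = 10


Express both sides with the same base.
10 = 10^1
Since the bases match, equate exponents: x - 1 = 1
So x = 1 - (-1) = 2

x = 2


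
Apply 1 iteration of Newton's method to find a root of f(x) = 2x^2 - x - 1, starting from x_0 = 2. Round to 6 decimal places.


Newton's method: x_(n+1) = x_n - f(x_n)/f'(x_n)
f(x) = 2x^2 - x - 1
f'(x) = 4x - 1

Iteration 1:
  f(2.000000) = 5.000000
  f'(2.000000) = 7.000000
  x_1 = 2.000000 - (5.000000)/(7.000000) = 1.285714

x_1 = 1.285714


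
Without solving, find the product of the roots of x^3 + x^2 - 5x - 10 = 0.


By Vieta's formulas for x^3 + bx^2 + cx + d = 0:
  r1 + r2 + r3 = -b/a = -1
  r1*r2 + r1*r3 + r2*r3 = c/a = -5
  r1*r2*r3 = -d/a = 10


Product = 10


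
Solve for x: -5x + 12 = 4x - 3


Starting with: -5x + 12 = 4x - 3
Move all x terms to left: (-5 - 4)x = -3 - 12
Simplify: -9x = -15
Divide both sides by -9: x = 5/3

x = 5/3


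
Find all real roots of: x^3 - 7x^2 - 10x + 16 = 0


Let p(x) = x^3 - 7x^2 - 10x + 16. By the rational root theorem (leading coefficient 1), any rational root is an integer divisor of 16: try ±1, ±2, ... in turn.
Test x = 1: value = 0 ✓, so (x - 1) is a factor.
Synthetic division by (x - 1): bring down 1; 1(1) - 7 = -6; (-6)(1) - 10 = -16; (-16)(1) + 16 = 0 → quotient x^2 - 6x - 16, remainder 0.
Solve the quadratic x^2 - 6x - 16 = 0: discriminant = (-6)^2 - 4(1)(-16) = 36 + 64 = 100.
sqrt(100) = 10, so x = (6 ± 10)/2: x = 8 or x = -2.

x = -2, x = 1, x = 8


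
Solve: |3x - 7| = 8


An absolute value equation |expr| = 8 gives two cases:
Case 1: 3x - 7 = 8
  3x = 15, so x = 5
Case 2: 3x - 7 = -8
  3x = -1, so x = -1/3

x = -1/3, x = 5


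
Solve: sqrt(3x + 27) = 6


Square both sides: 3x + 27 = 6^2 = 36
3x = 36 - 27 = 9
x = 3
Check: sqrt(3*3 + 27) = sqrt(36) = 6 ✓

x = 3


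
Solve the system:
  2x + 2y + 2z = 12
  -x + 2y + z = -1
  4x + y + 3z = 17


Using Cramer's rule. Expand each determinant along the first row.
D  = 2*[2*3 - 1*1] - 2*[(-1)*3 - 1*4] + 2*[(-1)*1 - 2*4]
  = 2*(5) - 2*(-7) + 2*(-9) = 6
Dx = 12*[2*3 - 1*1] - 2*[(-1)*3 - 1*17] + 2*[(-1)*1 - 2*17]
  = 12*(5) - 2*(-20) + 2*(-35) = 30
Dy = 2*[(-1)*3 - 1*17] - 12*[(-1)*3 - 1*4] + 2*[(-1)*17 - (-1)*4]
  = 2*(-20) - 12*(-7) + 2*(-13) = 18
Dz = 2*[2*17 - (-1)*1] - 2*[(-1)*17 - (-1)*4] + 12*[(-1)*1 - 2*4]
  = 2*(35) - 2*(-13) + 12*(-9) = -12
x = Dx/D = 30/6 = 5, y = Dy/D = 18/6 = 3, z = Dz/D = -12/6 = -2
Check eq1: (2)(5) + (2)(3) + (2)(-2) = 12 = 12 ✓
Check eq2: (-1)(5) + (2)(3) + (1)(-2) = -1 = -1 ✓
Check eq3: (4)(5) + (1)(3) + (3)(-2) = 17 = 17 ✓

x = 5, y = 3, z = -2


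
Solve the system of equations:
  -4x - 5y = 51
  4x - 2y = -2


Using Cramer's rule:
Determinant D = (-4)(-2) - (4)(-5) = 8 + 20 = 28
Dx = (51)(-2) - (-2)(-5) = -102 - 10 = -112
Dy = (-4)(-2) - (4)(51) = 8 - 204 = -196
x = Dx/D = -112/28 = -4
y = Dy/D = -196/28 = -7

x = -4, y = -7


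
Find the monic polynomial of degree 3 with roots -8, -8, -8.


A monic polynomial with roots -8, -8, -8 is:
p(x) = (x + 8)(x + 8)(x + 8)
After multiplying by (x + 8): x + 8
After multiplying by (x + 8): x^2 + 16x + 64
After multiplying by (x + 8): x^3 + 24x^2 + 192x + 512

x^3 + 24x^2 + 192x + 512


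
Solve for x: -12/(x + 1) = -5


Multiply both sides by (x + 1): -12 = -5(x + 1)
Distribute: -12 = -5x - 5
-5x = -12 + 5 = -7
x = 7/5

x = 7/5


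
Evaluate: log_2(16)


We need the exponent such that 2^? = 16
2^4 = 16
Therefore log_2(16) = 4

4


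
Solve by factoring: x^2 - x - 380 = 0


We need two numbers that multiply to -380 and add to -1.
Those numbers are -20 and 19 (since (-20) * 19 = -380 and (-20) + 19 = -1).
So x^2 - x - 380 = (x - 20)(x + 19) = 0
Setting each factor to zero: x = 20 or x = -19

x = -19, x = 20


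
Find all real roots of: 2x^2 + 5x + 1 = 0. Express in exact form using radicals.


Using the quadratic formula: x = (-b ± sqrt(b^2 - 4ac)) / (2a)
Here a = 2, b = 5, c = 1
Discriminant = b^2 - 4ac = 5^2 - 4(2)(1) = 25 - 8 = 17
Since discriminant = 17 > 0, there are two real roots.
x = (-5 ± sqrt(17)) / 4
Numerically: x ≈ -0.2192 or x ≈ -2.2808

x = (-5 + sqrt(17)) / 4 or x = (-5 - sqrt(17)) / 4


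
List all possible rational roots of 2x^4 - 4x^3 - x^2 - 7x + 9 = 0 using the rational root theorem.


Rational root theorem: possible roots are ±p/q where:
  p divides the constant term (9): p ∈ {1, 3, 9}
  q divides the leading coefficient (2): q ∈ {1, 2}

All possible rational roots: -9, -9/2, -3, -3/2, -1, -1/2, 1/2, 1, 3/2, 3, 9/2, 9

-9, -9/2, -3, -3/2, -1, -1/2, 1/2, 1, 3/2, 3, 9/2, 9


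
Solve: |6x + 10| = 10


An absolute value equation |expr| = 10 gives two cases:
Case 1: 6x + 10 = 10
  6x = 0, so x = 0
Case 2: 6x + 10 = -10
  6x = -20, so x = -10/3

x = -10/3, x = 0


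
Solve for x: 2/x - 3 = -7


Subtract -3 from both sides: 2/x = -4
Multiply both sides by x: 2 = -4 * x
Divide by -4: x = -1/2

x = -1/2


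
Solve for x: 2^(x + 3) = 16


Express both sides with the same base.
16 = 2^4
Since the bases match, equate exponents: x + 3 = 4
So x = 4 - (3) = 1

x = 1


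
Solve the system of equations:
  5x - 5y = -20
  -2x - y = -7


Using Cramer's rule:
Determinant D = (5)(-1) - (-2)(-5) = -5 - 10 = -15
Dx = (-20)(-1) - (-7)(-5) = 20 - 35 = -15
Dy = (5)(-7) - (-2)(-20) = -35 - 40 = -75
x = Dx/D = -15/-15 = 1
y = Dy/D = -75/-15 = 5

x = 1, y = 5


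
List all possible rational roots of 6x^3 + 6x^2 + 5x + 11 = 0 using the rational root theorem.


Rational root theorem: possible roots are ±p/q where:
  p divides the constant term (11): p ∈ {1, 11}
  q divides the leading coefficient (6): q ∈ {1, 2, 3, 6}

All possible rational roots: -11, -11/2, -11/3, -11/6, -1, -1/2, -1/3, -1/6, 1/6, 1/3, 1/2, 1, 11/6, 11/3, 11/2, 11

-11, -11/2, -11/3, -11/6, -1, -1/2, -1/3, -1/6, 1/6, 1/3, 1/2, 1, 11/6, 11/3, 11/2, 11


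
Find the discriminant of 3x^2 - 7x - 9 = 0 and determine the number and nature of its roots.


For ax^2 + bx + c = 0, discriminant D = b^2 - 4ac
Here a = 3, b = -7, c = -9
D = (-7)^2 - 4(3)(-9) = 49 + 108 = 157

D = 157 > 0 but not a perfect square
The equation has 2 distinct real irrational roots.

Discriminant = 157, 2 distinct real irrational roots


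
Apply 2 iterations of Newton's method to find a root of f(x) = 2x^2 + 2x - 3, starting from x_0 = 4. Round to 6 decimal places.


Newton's method: x_(n+1) = x_n - f(x_n)/f'(x_n)
f(x) = 2x^2 + 2x - 3
f'(x) = 4x + 2

Iteration 1:
  f(4.000000) = 37.000000
  f'(4.000000) = 18.000000
  x_1 = 4.000000 - (37.000000)/(18.000000) = 1.944444

Iteration 2:
  f(1.944444) = 8.450617
  f'(1.944444) = 9.777778
  x_2 = 1.944444 - (8.450617)/(9.777778) = 1.080177

x_2 = 1.080177


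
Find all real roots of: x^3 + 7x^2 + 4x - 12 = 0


Let p(x) = x^3 + 7x^2 + 4x - 12. By the rational root theorem (leading coefficient 1), any rational root is an integer divisor of 12: try ±1, ±2, ... in turn.
Test x = 1: value = 0 ✓, so (x - 1) is a factor.
Synthetic division by (x - 1): bring down 1; 1(1) + 7 = 8; 8(1) + 4 = 12; 12(1) - 12 = 0 → quotient x^2 + 8x + 12, remainder 0.
Solve the quadratic x^2 + 8x + 12 = 0: discriminant = 8^2 - 4(1)(12) = 64 - 48 = 16.
sqrt(16) = 4, so x = (-8 ± 4)/2: x = -2 or x = -6.

x = -6, x = -2, x = 1


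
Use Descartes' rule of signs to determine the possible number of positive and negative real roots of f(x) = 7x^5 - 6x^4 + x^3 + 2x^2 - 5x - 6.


Descartes' rule of signs:

For positive roots, count sign changes in f(x) = 7x^5 - 6x^4 + x^3 + 2x^2 - 5x - 6:
Signs of coefficients: +, -, +, +, -, -
Number of sign changes: 3
Possible positive real roots: 3, 1

For negative roots, examine f(-x) = -7x^5 - 6x^4 - x^3 + 2x^2 + 5x - 6:
Signs of coefficients: -, -, -, +, +, -
Number of sign changes: 2
Possible negative real roots: 2, 0

Positive roots: 3 or 1; Negative roots: 2 or 0


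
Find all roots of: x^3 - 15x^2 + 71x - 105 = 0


Let p(x) = x^3 - 15x^2 + 71x - 105. By the rational root theorem (leading coefficient 1), any rational root is an integer divisor of 105: try ±1, ±2, ... in turn.
Test x = 1: value = -48 ≠ 0.
Test x = -1: value = -192 ≠ 0.
Test x = 3: value = 0 ✓, so (x - 3) is a factor.
Synthetic division by (x - 3): bring down 1; 1(3) - 15 = -12; (-12)(3) + 71 = 35; 35(3) - 105 = 0 → quotient x^2 - 12x + 35, remainder 0.
Solve the quadratic x^2 - 12x + 35 = 0: discriminant = (-12)^2 - 4(1)(35) = 144 - 140 = 4.
sqrt(4) = 2, so x = (12 ± 2)/2: x = 7 or x = 5.
Collecting all roots found:

x = 3, x = 5, x = 7


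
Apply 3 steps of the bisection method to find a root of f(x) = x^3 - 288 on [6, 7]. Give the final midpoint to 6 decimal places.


f(x) = x^3 - 288
f(6) = -72 < 0
f(7) = 55 > 0

Step 1: midpoint = (6.000000 + 7.000000)/2 = 6.500000
  f(6.500000) = -13.375000
  f(mid) < 0, so root is in [6.500000, 7.000000]

Step 2: midpoint = (6.500000 + 7.000000)/2 = 6.750000
  f(6.750000) = 19.546875
  f(mid) > 0, so root is in [6.500000, 6.750000]

Step 3: midpoint = (6.500000 + 6.750000)/2 = 6.625000
  f(6.625000) = 2.775391
  f(mid) > 0, so root is in [6.500000, 6.625000]

midpoint = 6.625000


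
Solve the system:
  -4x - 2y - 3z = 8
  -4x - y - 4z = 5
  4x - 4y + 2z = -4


Using Cramer's rule. Expand each determinant along the first row.
D  = (-4)*[(-1)*2 - (-4)*(-4)] - (-2)*[(-4)*2 - (-4)*4] + (-3)*[(-4)*(-4) - (-1)*4]
  = (-4)*(-18) - (-2)*(8) + (-3)*(20) = 28
Dx = 8*[(-1)*2 - (-4)*(-4)] - (-2)*[5*2 - (-4)*(-4)] + (-3)*[5*(-4) - (-1)*(-4)]
  = 8*(-18) - (-2)*(-6) + (-3)*(-24) = -84
Dy = (-4)*[5*2 - (-4)*(-4)] - 8*[(-4)*2 - (-4)*4] + (-3)*[(-4)*(-4) - 5*4]
  = (-4)*(-6) - 8*(8) + (-3)*(-4) = -28
Dz = (-4)*[(-1)*(-4) - 5*(-4)] - (-2)*[(-4)*(-4) - 5*4] + 8*[(-4)*(-4) - (-1)*4]
  = (-4)*(24) - (-2)*(-4) + 8*(20) = 56
x = Dx/D = -84/28 = -3, y = Dy/D = -28/28 = -1, z = Dz/D = 56/28 = 2
Check eq1: (-4)(-3) + (-2)(-1) + (-3)(2) = 8 = 8 ✓
Check eq2: (-4)(-3) + (-1)(-1) + (-4)(2) = 5 = 5 ✓
Check eq3: (4)(-3) + (-4)(-1) + (2)(2) = -4 = -4 ✓

x = -3, y = -1, z = 2
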